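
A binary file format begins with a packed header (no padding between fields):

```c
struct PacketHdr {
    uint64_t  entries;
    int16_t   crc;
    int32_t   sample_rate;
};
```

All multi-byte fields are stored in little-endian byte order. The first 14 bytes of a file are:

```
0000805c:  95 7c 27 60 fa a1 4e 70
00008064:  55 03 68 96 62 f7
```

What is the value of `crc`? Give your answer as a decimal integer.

`crc` follows `entries` (8 bytes), so it starts at byte offset 8 and occupies 2 bytes.
Bytes at offsets 8..9: 55 03.
Little-endian stores the least-significant byte at the lowest address.
Reassemble most-significant byte first: 03 55 → 0x0355.
0x0355 = 853.

853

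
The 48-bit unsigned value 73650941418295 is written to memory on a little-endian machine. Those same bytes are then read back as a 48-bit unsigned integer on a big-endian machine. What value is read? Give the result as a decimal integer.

73650941418295 in 48-bit hexadecimal is 0x42FC32335B37.
Stored little-endian, the bytes at ascending addresses are 37 5B 33 32 FC 42.
Read back as big-endian, the last byte is least significant, giving 0x375B3332FC42.
0x375B3332FC42 = 60864840531010.

60864840531010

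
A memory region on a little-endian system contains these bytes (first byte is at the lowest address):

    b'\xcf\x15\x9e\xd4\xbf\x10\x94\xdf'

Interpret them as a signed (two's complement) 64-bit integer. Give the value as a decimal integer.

-2336223890606516785

Little-endian stores the least-significant byte at the lowest address.
Reassemble most-significant byte first: DF 94 10 BF D4 9E 15 CF → 0xDF9410BFD49E15CF.
Top bit is set, so as a signed 64-bit value this is 0xDF9410BFD49E15CF − 2^64 = -2336223890606516785.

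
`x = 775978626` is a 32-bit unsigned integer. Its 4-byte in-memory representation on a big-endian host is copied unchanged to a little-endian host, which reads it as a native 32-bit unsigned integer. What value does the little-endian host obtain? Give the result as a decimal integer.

775978626 in 32-bit hexadecimal is 0x2E407E82.
Stored big-endian, the bytes at ascending addresses are 2E 40 7E 82.
Read back as little-endian, the first byte is least significant, giving 0x827E402E.
0x827E402E = 2189312046.

2189312046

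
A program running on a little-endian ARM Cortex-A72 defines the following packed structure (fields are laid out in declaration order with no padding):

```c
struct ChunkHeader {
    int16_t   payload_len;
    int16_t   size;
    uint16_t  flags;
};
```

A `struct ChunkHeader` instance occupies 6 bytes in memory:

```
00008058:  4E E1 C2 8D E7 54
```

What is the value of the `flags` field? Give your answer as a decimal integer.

21735

`flags` follows `payload_len` (2 B), `size` (2 B), so it starts at offset 2 + 2 = 4 and occupies 2 bytes.
Bytes at offsets 4..5: E7 54.
In little-endian order the low byte comes first in memory.
Reassemble most-significant byte first: 54 E7 → 0x54E7.
0x54E7 = 21735.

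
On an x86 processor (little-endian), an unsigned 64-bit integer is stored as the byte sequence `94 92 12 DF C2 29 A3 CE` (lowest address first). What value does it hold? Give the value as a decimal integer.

14889790709959922324

Little-endian stores the least-significant byte at the lowest address.
Reassemble most-significant byte first: CE A3 29 C2 DF 12 92 94 → 0xCEA329C2DF129294.
0xCEA329C2DF129294 = 14889790709959922324.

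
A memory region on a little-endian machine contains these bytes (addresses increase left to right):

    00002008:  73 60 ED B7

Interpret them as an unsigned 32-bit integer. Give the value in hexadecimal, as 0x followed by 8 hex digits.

Little-endian stores the least-significant byte at the lowest address.
Reassemble most-significant byte first: B7 ED 60 73 → 0xB7ED6073.

0xB7ED6073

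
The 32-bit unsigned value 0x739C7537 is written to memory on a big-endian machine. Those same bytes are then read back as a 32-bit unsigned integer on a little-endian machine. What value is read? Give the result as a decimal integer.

Stored big-endian, the bytes at ascending addresses are 73 9C 75 37.
Read back as little-endian, the first byte is least significant, giving 0x37759C73.
0x37759C73 = 930454643.

930454643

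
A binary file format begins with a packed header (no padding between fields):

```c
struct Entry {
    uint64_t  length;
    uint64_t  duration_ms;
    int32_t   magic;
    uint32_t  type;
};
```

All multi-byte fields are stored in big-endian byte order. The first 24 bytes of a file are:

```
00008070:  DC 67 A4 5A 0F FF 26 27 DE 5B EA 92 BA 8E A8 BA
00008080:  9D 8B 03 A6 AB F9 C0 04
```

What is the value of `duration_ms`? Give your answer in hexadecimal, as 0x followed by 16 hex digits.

`duration_ms` follows `length` (8 bytes), so it starts at byte offset 8 and occupies 8 bytes.
Bytes at offsets 8..15: DE 5B EA 92 BA 8E A8 BA.
Big-endian stores the most-significant byte at the lowest address.
The bytes are already most-significant first: 0xDE5BEA92BA8EA8BA.

0xDE5BEA92BA8EA8BA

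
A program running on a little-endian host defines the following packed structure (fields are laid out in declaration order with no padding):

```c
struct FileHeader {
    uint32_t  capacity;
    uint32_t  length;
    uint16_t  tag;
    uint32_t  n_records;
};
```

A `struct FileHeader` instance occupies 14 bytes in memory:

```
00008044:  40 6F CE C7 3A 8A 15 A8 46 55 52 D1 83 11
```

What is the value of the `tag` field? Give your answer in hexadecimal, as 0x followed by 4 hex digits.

`tag` follows `capacity` (4 B), `length` (4 B), so it starts at offset 4 + 4 = 8 and occupies 2 bytes.
Bytes at offsets 8..9: 46 55.
Little-endian: lowest address holds the least-significant byte.
Reassemble most-significant byte first: 55 46 → 0x5546.

0x5546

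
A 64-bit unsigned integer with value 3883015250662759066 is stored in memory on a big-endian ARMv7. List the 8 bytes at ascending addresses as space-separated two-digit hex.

3883015250662759066 in hexadecimal, padded to 64 bits, is 0x35E33DCC212D9A9A.
Split into bytes (most-significant first): 35 E3 3D CC 21 2D 9A 9A.
Big-endian stores the most-significant byte at the lowest address.
So the memory order matches the most-significant-first order: 35 E3 3D CC 21 2D 9A 9A.

35 E3 3D CC 21 2D 9A 9A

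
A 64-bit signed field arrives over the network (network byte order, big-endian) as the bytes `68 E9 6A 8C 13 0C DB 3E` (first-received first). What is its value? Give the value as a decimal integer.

7559690599365663550

In big-endian order the high byte comes first in memory.
The bytes are already most-significant first: 0x68E96A8C130CDB3E.
0x68E96A8C130CDB3E = 7559690599365663550.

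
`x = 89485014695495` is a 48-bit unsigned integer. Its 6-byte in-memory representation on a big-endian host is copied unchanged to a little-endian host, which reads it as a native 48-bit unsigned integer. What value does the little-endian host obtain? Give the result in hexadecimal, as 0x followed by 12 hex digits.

89485014695495 in 48-bit hexadecimal is 0x5162DA837E47.
Stored big-endian, the bytes at ascending addresses are 51 62 DA 83 7E 47.
Read back as little-endian, the first byte is least significant, giving 0x477E83DA6251.

0x477E83DA6251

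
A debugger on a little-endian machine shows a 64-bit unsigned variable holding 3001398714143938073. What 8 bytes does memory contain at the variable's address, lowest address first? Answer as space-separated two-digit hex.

19 16 DD 79 3A 1C A7 29

3001398714143938073 in hexadecimal, padded to 64 bits, is 0x29A71C3A79DD1619.
Split into bytes (most-significant first): 29 A7 1C 3A 79 DD 16 19.
In little-endian order the low byte comes first in memory.
So at ascending addresses the bytes are 19 16 DD 79 3A 1C A7 29.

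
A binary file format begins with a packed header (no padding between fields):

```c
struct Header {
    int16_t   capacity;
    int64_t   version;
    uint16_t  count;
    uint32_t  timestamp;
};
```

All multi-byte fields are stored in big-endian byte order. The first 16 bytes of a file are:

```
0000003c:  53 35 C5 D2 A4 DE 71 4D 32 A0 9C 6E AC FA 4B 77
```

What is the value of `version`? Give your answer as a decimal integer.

`version` follows `capacity` (2 bytes), so it starts at byte offset 2 and occupies 8 bytes.
Bytes at offsets 2..9: C5 D2 A4 DE 71 4D 32 A0.
Big-endian stores the most-significant byte at the lowest address.
The bytes are already most-significant first: 0xC5D2A4DE714D32A0.
Top bit is set, so as a signed 64-bit value this is 0xC5D2A4DE714D32A0 − 2^64 = -4192107027837930848.

-4192107027837930848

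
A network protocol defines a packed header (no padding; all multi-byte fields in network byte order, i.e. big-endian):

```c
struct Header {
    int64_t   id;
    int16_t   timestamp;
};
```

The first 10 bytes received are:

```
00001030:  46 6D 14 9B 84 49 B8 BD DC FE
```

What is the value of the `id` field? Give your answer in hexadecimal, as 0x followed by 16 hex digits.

0x466D149B8449B8BD

`id` is the first field, at byte offset 0, occupying 8 bytes.
Bytes at offsets 0..7: 46 6D 14 9B 84 49 B8 BD.
Big-endian stores the most-significant byte at the lowest address.
The bytes are already most-significant first: 0x466D149B8449B8BD.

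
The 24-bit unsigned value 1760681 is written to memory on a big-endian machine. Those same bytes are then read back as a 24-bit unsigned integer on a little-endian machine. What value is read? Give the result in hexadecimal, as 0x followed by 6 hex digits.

1760681 in 24-bit hexadecimal is 0x1ADDA9.
Stored big-endian, the bytes at ascending addresses are 1A DD A9.
Read back as little-endian, the first byte is least significant, giving 0xA9DD1A.

0xA9DD1A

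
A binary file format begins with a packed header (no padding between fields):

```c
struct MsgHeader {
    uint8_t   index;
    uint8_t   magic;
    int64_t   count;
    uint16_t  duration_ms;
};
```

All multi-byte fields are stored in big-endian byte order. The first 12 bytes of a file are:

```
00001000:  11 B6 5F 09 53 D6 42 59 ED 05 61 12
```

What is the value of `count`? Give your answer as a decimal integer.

6848096888094846213

`count` follows `index` (1 B), `magic` (1 B), so it starts at offset 1 + 1 = 2 and occupies 8 bytes.
Bytes at offsets 2..9: 5F 09 53 D6 42 59 ED 05.
Big-endian stores the most-significant byte at the lowest address.
The bytes are already most-significant first: 0x5F0953D64259ED05.
0x5F0953D64259ED05 = 6848096888094846213.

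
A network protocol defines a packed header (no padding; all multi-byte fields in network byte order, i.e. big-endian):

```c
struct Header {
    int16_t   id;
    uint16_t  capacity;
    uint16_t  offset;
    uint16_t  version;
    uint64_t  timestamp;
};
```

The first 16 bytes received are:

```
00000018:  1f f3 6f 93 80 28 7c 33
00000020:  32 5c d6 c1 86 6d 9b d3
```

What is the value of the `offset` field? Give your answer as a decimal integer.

32808

`offset` follows `id` (2 B), `capacity` (2 B), so it starts at offset 2 + 2 = 4 and occupies 2 bytes.
Bytes at offsets 4..5: 80 28.
In big-endian order the high byte comes first in memory.
The bytes are already most-significant first: 0x8028.
0x8028 = 32808.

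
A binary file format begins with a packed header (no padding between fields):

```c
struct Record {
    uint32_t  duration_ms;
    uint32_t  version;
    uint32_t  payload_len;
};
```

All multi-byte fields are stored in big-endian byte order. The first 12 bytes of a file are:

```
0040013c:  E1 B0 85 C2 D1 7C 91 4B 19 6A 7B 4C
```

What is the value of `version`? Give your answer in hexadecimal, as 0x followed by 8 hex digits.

`version` follows `duration_ms` (4 bytes), so it starts at byte offset 4 and occupies 4 bytes.
Bytes at offsets 4..7: D1 7C 91 4B.
In big-endian order the high byte comes first in memory.
The bytes are already most-significant first: 0xD17C914B.

0xD17C914B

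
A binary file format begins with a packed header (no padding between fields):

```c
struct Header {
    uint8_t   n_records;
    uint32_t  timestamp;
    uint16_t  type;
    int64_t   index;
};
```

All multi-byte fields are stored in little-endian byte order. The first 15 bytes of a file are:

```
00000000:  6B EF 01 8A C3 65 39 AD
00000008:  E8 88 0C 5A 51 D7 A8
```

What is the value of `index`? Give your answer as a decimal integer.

-6280461708145661779

`index` follows `n_records` (1 B), `timestamp` (4 B), `type` (2 B), so it starts at offset 1 + 4 + 2 = 7 and occupies 8 bytes.
Bytes at offsets 7..14: AD E8 88 0C 5A 51 D7 A8.
Little-endian: lowest address holds the least-significant byte.
Reassemble most-significant byte first: A8 D7 51 5A 0C 88 E8 AD → 0xA8D7515A0C88E8AD.
Top bit is set, so as a signed 64-bit value this is 0xA8D7515A0C88E8AD − 2^64 = -6280461708145661779.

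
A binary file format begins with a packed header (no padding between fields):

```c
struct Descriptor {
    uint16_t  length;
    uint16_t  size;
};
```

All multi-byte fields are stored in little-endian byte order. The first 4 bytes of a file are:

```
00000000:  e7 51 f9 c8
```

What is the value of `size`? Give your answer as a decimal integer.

51449

`size` follows `length` (2 bytes), so it starts at byte offset 2 and occupies 2 bytes.
Bytes at offsets 2..3: F9 C8.
In little-endian order the low byte comes first in memory.
Reassemble most-significant byte first: C8 F9 → 0xC8F9.
0xC8F9 = 51449.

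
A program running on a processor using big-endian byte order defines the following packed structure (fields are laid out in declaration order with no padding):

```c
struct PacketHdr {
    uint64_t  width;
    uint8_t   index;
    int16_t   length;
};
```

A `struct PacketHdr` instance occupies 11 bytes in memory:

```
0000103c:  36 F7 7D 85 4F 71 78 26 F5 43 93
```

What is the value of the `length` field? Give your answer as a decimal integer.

17299

`length` follows `width` (8 B), `index` (1 B), so it starts at offset 8 + 1 = 9 and occupies 2 bytes.
Bytes at offsets 9..10: 43 93.
Big-endian stores the most-significant byte at the lowest address.
The bytes are already most-significant first: 0x4393.
0x4393 = 17299.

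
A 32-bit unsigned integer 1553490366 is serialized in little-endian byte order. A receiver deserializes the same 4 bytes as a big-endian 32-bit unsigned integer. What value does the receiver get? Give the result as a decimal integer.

3194067036

1553490366 in 32-bit hexadecimal is 0x5C9861BE.
Stored little-endian, the bytes at ascending addresses are BE 61 98 5C.
Read back as big-endian, the last byte is least significant, giving 0xBE61985C.
0xBE61985C = 3194067036.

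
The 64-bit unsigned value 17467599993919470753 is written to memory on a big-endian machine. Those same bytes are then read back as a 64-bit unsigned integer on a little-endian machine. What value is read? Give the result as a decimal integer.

11636227955774024178

17467599993919470753 in 64-bit hexadecimal is 0xF26961A5AC2F7CA1.
Stored big-endian, the bytes at ascending addresses are F2 69 61 A5 AC 2F 7C A1.
Read back as little-endian, the first byte is least significant, giving 0xA17C2FACA56169F2.
0xA17C2FACA56169F2 = 11636227955774024178.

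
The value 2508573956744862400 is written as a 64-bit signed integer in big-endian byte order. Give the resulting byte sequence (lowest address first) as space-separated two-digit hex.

2508573956744862400 in hexadecimal, padded to 64 bits, is 0x22D03EB90092DAC0.
Split into bytes (most-significant first): 22 D0 3E B9 00 92 DA C0.
In big-endian order the high byte comes first in memory.
So the memory order matches the most-significant-first order: 22 D0 3E B9 00 92 DA C0.

22 D0 3E B9 00 92 DA C0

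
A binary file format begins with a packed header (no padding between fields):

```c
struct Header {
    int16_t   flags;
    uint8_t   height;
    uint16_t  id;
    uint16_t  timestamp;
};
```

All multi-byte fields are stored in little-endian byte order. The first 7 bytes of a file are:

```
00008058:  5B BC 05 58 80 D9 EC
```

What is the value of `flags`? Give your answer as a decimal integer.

-17317

`flags` is the first field, at byte offset 0, occupying 2 bytes.
Bytes at offsets 0..1: 5B BC.
Little-endian stores the least-significant byte at the lowest address.
Reassemble most-significant byte first: BC 5B → 0xBC5B.
Top bit is set, so as a signed 16-bit value this is 0xBC5B − 2^16 = -17317.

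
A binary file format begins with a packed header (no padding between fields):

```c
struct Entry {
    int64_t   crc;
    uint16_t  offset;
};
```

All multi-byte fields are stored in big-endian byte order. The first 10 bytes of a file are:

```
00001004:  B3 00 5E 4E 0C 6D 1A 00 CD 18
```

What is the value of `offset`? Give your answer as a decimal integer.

`offset` follows `crc` (8 bytes), so it starts at byte offset 8 and occupies 2 bytes.
Bytes at offsets 8..9: CD 18.
Big-endian stores the most-significant byte at the lowest address.
The bytes are already most-significant first: 0xCD18.
0xCD18 = 52504.

52504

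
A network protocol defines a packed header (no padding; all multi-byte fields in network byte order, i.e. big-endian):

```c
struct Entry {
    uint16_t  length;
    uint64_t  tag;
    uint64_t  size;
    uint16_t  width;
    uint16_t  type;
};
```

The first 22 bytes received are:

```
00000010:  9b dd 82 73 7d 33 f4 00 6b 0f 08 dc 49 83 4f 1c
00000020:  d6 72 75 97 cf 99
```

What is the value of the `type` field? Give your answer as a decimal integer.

53145

`type` follows `length` (2 B), `tag` (8 B), `size` (8 B), `width` (2 B), so it starts at offset 2 + 8 + 8 + 2 = 20 and occupies 2 bytes.
Bytes at offsets 20..21: CF 99.
In big-endian order the high byte comes first in memory.
The bytes are already most-significant first: 0xCF99.
0xCF99 = 53145.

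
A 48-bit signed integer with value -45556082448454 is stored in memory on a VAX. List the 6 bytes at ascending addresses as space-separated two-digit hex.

BA 67 E3 25 91 D6

Two's complement of -45556082448454 in 48 bits: 45556082448454 = 0x296EDA1C9846; invert → 0xD69125E367B9; add 1 → 0xD69125E367BA.
Split into bytes (most-significant first): D6 91 25 E3 67 BA.
Little-endian stores the least-significant byte at the lowest address.
So at ascending addresses the bytes are BA 67 E3 25 91 D6.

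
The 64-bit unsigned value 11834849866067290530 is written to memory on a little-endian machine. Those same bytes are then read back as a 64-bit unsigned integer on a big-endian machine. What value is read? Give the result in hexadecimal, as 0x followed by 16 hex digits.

11834849866067290530 in 64-bit hexadecimal is 0xA43DD53FDD0529A2.
Stored little-endian, the bytes at ascending addresses are A2 29 05 DD 3F D5 3D A4.
Read back as big-endian, the last byte is least significant, giving 0xA22905DD3FD53DA4.

0xA22905DD3FD53DA4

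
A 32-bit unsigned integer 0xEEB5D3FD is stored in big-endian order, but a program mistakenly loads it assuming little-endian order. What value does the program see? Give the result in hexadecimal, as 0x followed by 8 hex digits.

Stored big-endian, the bytes at ascending addresses are EE B5 D3 FD.
Read back as little-endian, the first byte is least significant, giving 0xFDD3B5EE.

0xFDD3B5EE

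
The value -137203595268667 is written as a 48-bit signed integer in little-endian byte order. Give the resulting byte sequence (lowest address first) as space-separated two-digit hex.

C5 2D 71 CC 36 83

Two's complement of -137203595268667 in 48 bits: 137203595268667 = 0x7CC9338ED23B; invert → 0x8336CC712DC4; add 1 → 0x8336CC712DC5.
Split into bytes (most-significant first): 83 36 CC 71 2D C5.
In little-endian order the low byte comes first in memory.
So at ascending addresses the bytes are C5 2D 71 CC 36 83.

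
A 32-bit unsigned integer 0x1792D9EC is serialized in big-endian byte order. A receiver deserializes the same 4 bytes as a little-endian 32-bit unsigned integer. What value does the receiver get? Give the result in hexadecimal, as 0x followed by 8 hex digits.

0xECD99217

Stored big-endian, the bytes at ascending addresses are 17 92 D9 EC.
Read back as little-endian, the first byte is least significant, giving 0xECD99217.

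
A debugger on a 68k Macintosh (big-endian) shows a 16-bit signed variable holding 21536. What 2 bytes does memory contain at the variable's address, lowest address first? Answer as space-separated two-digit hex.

21536 in hexadecimal, padded to 16 bits, is 0x5420.
Split into bytes (most-significant first): 54 20.
Big-endian: lowest address holds the most-significant byte.
So the memory order matches the most-significant-first order: 54 20.

54 20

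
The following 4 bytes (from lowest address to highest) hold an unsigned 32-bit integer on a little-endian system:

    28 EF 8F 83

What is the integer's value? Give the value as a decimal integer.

Little-endian stores the least-significant byte at the lowest address.
Reassemble most-significant byte first: 83 8F EF 28 → 0x838FEF28.
0x838FEF28 = 2207248168.

2207248168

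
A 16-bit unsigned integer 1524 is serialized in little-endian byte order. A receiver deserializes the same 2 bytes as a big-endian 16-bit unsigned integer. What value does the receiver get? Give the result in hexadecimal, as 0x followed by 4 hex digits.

1524 in 16-bit hexadecimal is 0x05F4.
Stored little-endian, the bytes at ascending addresses are F4 05.
Read back as big-endian, the last byte is least significant, giving 0xF405.

0xF405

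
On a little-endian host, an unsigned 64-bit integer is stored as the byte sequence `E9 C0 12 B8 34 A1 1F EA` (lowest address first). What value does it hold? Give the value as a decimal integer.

In little-endian order the low byte comes first in memory.
Reassemble most-significant byte first: EA 1F A1 34 B8 12 C0 E9 → 0xEA1FA134B812C0E9.
0xEA1FA134B812C0E9 = 16870379976951775465.

16870379976951775465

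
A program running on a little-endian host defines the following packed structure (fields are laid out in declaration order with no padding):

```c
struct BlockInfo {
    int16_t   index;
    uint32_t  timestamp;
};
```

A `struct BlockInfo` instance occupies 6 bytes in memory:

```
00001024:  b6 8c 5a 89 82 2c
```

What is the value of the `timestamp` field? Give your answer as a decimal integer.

`timestamp` follows `index` (2 bytes), so it starts at byte offset 2 and occupies 4 bytes.
Bytes at offsets 2..5: 5A 89 82 2C.
In little-endian order the low byte comes first in memory.
Reassemble most-significant byte first: 2C 82 89 5A → 0x2C82895A.
0x2C82895A = 746752346.

746752346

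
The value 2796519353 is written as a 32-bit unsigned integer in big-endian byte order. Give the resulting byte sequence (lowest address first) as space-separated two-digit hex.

2796519353 in hexadecimal, padded to 32 bits, is 0xA6AF7FB9.
Split into bytes (most-significant first): A6 AF 7F B9.
Big-endian stores the most-significant byte at the lowest address.
So the memory order matches the most-significant-first order: A6 AF 7F B9.

A6 AF 7F B9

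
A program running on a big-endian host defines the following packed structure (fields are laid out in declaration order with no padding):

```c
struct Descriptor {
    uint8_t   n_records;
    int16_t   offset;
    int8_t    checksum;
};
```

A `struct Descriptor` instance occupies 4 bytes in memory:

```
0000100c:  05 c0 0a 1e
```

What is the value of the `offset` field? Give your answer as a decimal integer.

`offset` follows `n_records` (1 byte), so it starts at byte offset 1 and occupies 2 bytes.
Bytes at offsets 1..2: C0 0A.
In big-endian order the high byte comes first in memory.
The bytes are already most-significant first: 0xC00A.
Top bit is set, so as a signed 16-bit value this is 0xC00A − 2^16 = -16374.

-16374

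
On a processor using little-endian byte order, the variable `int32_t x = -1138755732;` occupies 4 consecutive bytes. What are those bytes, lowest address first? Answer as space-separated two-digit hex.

6C F7 1F BC

Two's complement of -1138755732 in 32 bits: 1138755732 = 0x43E00894; invert → 0xBC1FF76B; add 1 → 0xBC1FF76C.
Split into bytes (most-significant first): BC 1F F7 6C.
Little-endian: lowest address holds the least-significant byte.
So at ascending addresses the bytes are 6C F7 1F BC.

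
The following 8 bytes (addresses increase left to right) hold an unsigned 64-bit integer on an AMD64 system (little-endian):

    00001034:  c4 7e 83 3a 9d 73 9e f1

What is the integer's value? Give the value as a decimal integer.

17410480328589672132

In little-endian order the low byte comes first in memory.
Reassemble most-significant byte first: F1 9E 73 9D 3A 83 7E C4 → 0xF19E739D3A837EC4.
0xF19E739D3A837EC4 = 17410480328589672132.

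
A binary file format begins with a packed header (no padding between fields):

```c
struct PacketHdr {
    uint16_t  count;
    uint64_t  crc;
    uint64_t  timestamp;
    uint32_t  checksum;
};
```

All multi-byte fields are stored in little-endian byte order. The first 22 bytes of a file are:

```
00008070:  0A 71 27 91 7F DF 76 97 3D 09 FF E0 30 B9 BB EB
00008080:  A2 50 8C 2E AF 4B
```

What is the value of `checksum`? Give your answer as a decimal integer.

`checksum` follows `count` (2 B), `crc` (8 B), `timestamp` (8 B), so it starts at offset 2 + 8 + 8 = 18 and occupies 4 bytes.
Bytes at offsets 18..21: 8C 2E AF 4B.
Little-endian: lowest address holds the least-significant byte.
Reassemble most-significant byte first: 4B AF 2E 8C → 0x4BAF2E8C.
0x4BAF2E8C = 1269771916.

1269771916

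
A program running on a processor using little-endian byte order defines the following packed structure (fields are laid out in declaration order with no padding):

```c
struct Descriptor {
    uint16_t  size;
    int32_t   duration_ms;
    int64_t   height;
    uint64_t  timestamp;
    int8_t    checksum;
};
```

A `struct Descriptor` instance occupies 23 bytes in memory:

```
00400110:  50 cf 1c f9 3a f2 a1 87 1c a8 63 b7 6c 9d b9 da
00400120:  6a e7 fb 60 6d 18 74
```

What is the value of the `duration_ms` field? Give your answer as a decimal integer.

-231016164

`duration_ms` follows `size` (2 bytes), so it starts at byte offset 2 and occupies 4 bytes.
Bytes at offsets 2..5: 1C F9 3A F2.
Little-endian: lowest address holds the least-significant byte.
Reassemble most-significant byte first: F2 3A F9 1C → 0xF23AF91C.
Top bit is set, so as a signed 32-bit value this is 0xF23AF91C − 2^32 = -231016164.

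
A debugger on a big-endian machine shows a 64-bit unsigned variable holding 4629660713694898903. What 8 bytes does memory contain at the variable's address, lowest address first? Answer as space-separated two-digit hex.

40 3F DB E3 DE 5D AA D7

4629660713694898903 in hexadecimal, padded to 64 bits, is 0x403FDBE3DE5DAAD7.
Split into bytes (most-significant first): 40 3F DB E3 DE 5D AA D7.
In big-endian order the high byte comes first in memory.
So the memory order matches the most-significant-first order: 40 3F DB E3 DE 5D AA D7.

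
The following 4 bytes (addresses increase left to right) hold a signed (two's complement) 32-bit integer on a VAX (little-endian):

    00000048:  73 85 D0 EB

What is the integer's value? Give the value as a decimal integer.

Little-endian stores the least-significant byte at the lowest address.
Reassemble most-significant byte first: EB D0 85 73 → 0xEBD08573.
Top bit is set, so as a signed 32-bit value this is 0xEBD08573 − 2^32 = -338655885.

-338655885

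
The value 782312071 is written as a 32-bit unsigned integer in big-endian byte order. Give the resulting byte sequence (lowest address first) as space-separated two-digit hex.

2E A1 22 87

782312071 in hexadecimal, padded to 32 bits, is 0x2EA12287.
Split into bytes (most-significant first): 2E A1 22 87.
Big-endian stores the most-significant byte at the lowest address.
So the memory order matches the most-significant-first order: 2E A1 22 87.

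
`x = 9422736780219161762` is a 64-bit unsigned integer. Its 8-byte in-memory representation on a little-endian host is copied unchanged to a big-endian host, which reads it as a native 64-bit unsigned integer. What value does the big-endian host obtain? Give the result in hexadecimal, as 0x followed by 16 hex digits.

9422736780219161762 in 64-bit hexadecimal is 0x82C4492D84F89CA2.
Stored little-endian, the bytes at ascending addresses are A2 9C F8 84 2D 49 C4 82.
Read back as big-endian, the last byte is least significant, giving 0xA29CF8842D49C482.

0xA29CF8842D49C482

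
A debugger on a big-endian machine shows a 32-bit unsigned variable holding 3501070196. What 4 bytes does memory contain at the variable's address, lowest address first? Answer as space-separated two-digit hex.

D0 AE 17 74

3501070196 in hexadecimal, padded to 32 bits, is 0xD0AE1774.
Split into bytes (most-significant first): D0 AE 17 74.
Big-endian stores the most-significant byte at the lowest address.
So the memory order matches the most-significant-first order: D0 AE 17 74.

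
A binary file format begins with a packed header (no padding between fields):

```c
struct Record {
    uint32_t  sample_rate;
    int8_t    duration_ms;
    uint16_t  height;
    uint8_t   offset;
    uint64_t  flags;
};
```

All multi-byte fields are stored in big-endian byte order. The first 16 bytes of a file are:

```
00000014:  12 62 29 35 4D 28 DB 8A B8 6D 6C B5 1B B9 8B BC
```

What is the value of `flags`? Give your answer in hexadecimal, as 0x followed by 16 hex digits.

0xB86D6CB51BB98BBC

`flags` follows `sample_rate` (4 B), `duration_ms` (1 B), `height` (2 B), `offset` (1 B), so it starts at offset 4 + 1 + 2 + 1 = 8 and occupies 8 bytes.
Bytes at offsets 8..15: B8 6D 6C B5 1B B9 8B BC.
Big-endian stores the most-significant byte at the lowest address.
The bytes are already most-significant first: 0xB86D6CB51BB98BBC.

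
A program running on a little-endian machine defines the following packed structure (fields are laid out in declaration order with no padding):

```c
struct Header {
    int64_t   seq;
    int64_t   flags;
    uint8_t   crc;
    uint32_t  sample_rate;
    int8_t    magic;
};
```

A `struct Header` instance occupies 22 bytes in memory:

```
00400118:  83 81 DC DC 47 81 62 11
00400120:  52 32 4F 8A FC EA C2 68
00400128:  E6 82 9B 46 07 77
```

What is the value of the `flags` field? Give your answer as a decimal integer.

7548854295799476818

`flags` follows `seq` (8 bytes), so it starts at byte offset 8 and occupies 8 bytes.
Bytes at offsets 8..15: 52 32 4F 8A FC EA C2 68.
Little-endian stores the least-significant byte at the lowest address.
Reassemble most-significant byte first: 68 C2 EA FC 8A 4F 32 52 → 0x68C2EAFC8A4F3252.
0x68C2EAFC8A4F3252 = 7548854295799476818.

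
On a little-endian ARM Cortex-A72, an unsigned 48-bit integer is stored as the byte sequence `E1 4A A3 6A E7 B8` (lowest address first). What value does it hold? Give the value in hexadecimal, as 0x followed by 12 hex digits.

0xB8E76AA34AE1

In little-endian order the low byte comes first in memory.
Reassemble most-significant byte first: B8 E7 6A A3 4A E1 → 0xB8E76AA34AE1.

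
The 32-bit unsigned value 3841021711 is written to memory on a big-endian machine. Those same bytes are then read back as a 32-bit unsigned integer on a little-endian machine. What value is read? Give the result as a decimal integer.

257421796

3841021711 in 32-bit hexadecimal is 0xE4F1570F.
Stored big-endian, the bytes at ascending addresses are E4 F1 57 0F.
Read back as little-endian, the first byte is least significant, giving 0x0F57F1E4.
0x0F57F1E4 = 257421796.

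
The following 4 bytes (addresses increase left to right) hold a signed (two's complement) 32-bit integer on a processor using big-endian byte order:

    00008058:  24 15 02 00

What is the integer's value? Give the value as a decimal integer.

605356544

Big-endian stores the most-significant byte at the lowest address.
The bytes are already most-significant first: 0x24150200.
0x24150200 = 605356544.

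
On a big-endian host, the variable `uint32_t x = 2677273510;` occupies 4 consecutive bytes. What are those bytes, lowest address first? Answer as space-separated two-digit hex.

2677273510 in hexadecimal, padded to 32 bits, is 0x9F93F3A6.
Split into bytes (most-significant first): 9F 93 F3 A6.
Big-endian stores the most-significant byte at the lowest address.
So the memory order matches the most-significant-first order: 9F 93 F3 A6.

9F 93 F3 A6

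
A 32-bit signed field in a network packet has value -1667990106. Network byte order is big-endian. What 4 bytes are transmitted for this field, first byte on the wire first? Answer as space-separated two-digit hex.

9C 94 7D A6

Two's complement of -1667990106 in 32 bits: 1667990106 = 0x636B825A; invert → 0x9C947DA5; add 1 → 0x9C947DA6.
Split into bytes (most-significant first): 9C 94 7D A6.
Big-endian: lowest address holds the most-significant byte.
So the memory order matches the most-significant-first order: 9C 94 7D A6.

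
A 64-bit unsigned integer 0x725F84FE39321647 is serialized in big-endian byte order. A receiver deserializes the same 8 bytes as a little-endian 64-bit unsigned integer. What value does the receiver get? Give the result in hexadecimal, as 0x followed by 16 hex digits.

0x47163239FE845F72

Stored big-endian, the bytes at ascending addresses are 72 5F 84 FE 39 32 16 47.
Read back as little-endian, the first byte is least significant, giving 0x47163239FE845F72.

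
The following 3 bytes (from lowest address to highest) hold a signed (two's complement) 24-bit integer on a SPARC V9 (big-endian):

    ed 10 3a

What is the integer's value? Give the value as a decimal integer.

-1241030

Big-endian stores the most-significant byte at the lowest address.
The bytes are already most-significant first: 0xED103A.
Top bit is set, so as a signed 24-bit value this is 0xED103A − 2^24 = -1241030.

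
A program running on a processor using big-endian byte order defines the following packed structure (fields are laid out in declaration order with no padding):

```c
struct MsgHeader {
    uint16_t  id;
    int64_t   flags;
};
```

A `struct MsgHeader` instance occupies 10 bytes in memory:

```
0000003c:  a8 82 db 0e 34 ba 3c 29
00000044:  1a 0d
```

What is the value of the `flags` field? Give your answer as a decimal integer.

-2662132355251496435

`flags` follows `id` (2 bytes), so it starts at byte offset 2 and occupies 8 bytes.
Bytes at offsets 2..9: DB 0E 34 BA 3C 29 1A 0D.
Big-endian: lowest address holds the most-significant byte.
The bytes are already most-significant first: 0xDB0E34BA3C291A0D.
Top bit is set, so as a signed 64-bit value this is 0xDB0E34BA3C291A0D − 2^64 = -2662132355251496435.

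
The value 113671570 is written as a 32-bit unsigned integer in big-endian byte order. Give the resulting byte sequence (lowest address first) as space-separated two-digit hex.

06 C6 7D 92

113671570 in hexadecimal, padded to 32 bits, is 0x06C67D92.
Split into bytes (most-significant first): 06 C6 7D 92.
Big-endian stores the most-significant byte at the lowest address.
So the memory order matches the most-significant-first order: 06 C6 7D 92.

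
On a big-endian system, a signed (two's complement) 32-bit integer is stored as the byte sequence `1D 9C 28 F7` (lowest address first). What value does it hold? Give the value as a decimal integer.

496773367

Big-endian stores the most-significant byte at the lowest address.
The bytes are already most-significant first: 0x1D9C28F7.
0x1D9C28F7 = 496773367.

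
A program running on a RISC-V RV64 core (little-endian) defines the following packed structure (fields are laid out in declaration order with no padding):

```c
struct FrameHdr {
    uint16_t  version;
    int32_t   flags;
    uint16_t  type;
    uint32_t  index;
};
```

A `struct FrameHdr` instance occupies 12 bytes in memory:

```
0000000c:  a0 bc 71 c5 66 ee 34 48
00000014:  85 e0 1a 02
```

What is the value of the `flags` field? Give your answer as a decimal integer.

-295254671

`flags` follows `version` (2 bytes), so it starts at byte offset 2 and occupies 4 bytes.
Bytes at offsets 2..5: 71 C5 66 EE.
Little-endian stores the least-significant byte at the lowest address.
Reassemble most-significant byte first: EE 66 C5 71 → 0xEE66C571.
Top bit is set, so as a signed 32-bit value this is 0xEE66C571 − 2^32 = -295254671.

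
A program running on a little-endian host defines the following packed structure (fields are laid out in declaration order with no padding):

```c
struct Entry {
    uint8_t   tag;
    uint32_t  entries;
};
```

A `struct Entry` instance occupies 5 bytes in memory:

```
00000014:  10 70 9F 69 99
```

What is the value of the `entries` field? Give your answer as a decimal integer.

2573836144

`entries` follows `tag` (1 byte), so it starts at byte offset 1 and occupies 4 bytes.
Bytes at offsets 1..4: 70 9F 69 99.
In little-endian order the low byte comes first in memory.
Reassemble most-significant byte first: 99 69 9F 70 → 0x99699F70.
0x99699F70 = 2573836144.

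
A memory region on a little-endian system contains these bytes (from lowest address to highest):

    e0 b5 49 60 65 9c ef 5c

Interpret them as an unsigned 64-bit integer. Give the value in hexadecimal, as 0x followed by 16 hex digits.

Little-endian stores the least-significant byte at the lowest address.
Reassemble most-significant byte first: 5C EF 9C 65 60 49 B5 E0 → 0x5CEF9C656049B5E0.

0x5CEF9C656049B5E0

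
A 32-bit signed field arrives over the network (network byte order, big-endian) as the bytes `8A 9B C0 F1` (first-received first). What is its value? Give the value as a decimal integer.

Big-endian: lowest address holds the most-significant byte.
The bytes are already most-significant first: 0x8A9BC0F1.
Top bit is set, so as a signed 32-bit value this is 0x8A9BC0F1 − 2^32 = -1969504015.

-1969504015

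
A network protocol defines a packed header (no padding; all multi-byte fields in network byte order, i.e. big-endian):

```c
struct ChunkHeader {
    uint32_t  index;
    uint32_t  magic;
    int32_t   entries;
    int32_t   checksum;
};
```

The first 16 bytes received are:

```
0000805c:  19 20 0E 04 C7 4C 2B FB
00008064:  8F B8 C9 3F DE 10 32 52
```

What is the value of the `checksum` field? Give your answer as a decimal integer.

`checksum` follows `index` (4 B), `magic` (4 B), `entries` (4 B), so it starts at offset 4 + 4 + 4 = 12 and occupies 4 bytes.
Bytes at offsets 12..15: DE 10 32 52.
Big-endian stores the most-significant byte at the lowest address.
The bytes are already most-significant first: 0xDE103252.
Top bit is set, so as a signed 32-bit value this is 0xDE103252 − 2^32 = -569363886.

-569363886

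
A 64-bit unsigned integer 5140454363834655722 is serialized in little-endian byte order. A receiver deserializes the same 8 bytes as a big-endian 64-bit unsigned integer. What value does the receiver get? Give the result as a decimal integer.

16907489590855620167

5140454363834655722 in 64-bit hexadecimal is 0x475690023478A3EA.
Stored little-endian, the bytes at ascending addresses are EA A3 78 34 02 90 56 47.
Read back as big-endian, the last byte is least significant, giving 0xEAA3783402905647.
0xEAA3783402905647 = 16907489590855620167.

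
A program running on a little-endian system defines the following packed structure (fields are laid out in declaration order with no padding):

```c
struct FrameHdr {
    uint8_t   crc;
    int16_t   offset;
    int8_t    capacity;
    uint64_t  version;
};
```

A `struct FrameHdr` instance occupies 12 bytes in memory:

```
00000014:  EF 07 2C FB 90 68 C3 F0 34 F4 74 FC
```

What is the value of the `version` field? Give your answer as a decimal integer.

`version` follows `crc` (1 B), `offset` (2 B), `capacity` (1 B), so it starts at offset 1 + 2 + 1 = 4 and occupies 8 bytes.
Bytes at offsets 4..11: 90 68 C3 F0 34 F4 74 FC.
In little-endian order the low byte comes first in memory.
Reassemble most-significant byte first: FC 74 F4 34 F0 C3 68 90 → 0xFC74F434F0C36890.
0xFC74F434F0C36890 = 18191433303071090832.

18191433303071090832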